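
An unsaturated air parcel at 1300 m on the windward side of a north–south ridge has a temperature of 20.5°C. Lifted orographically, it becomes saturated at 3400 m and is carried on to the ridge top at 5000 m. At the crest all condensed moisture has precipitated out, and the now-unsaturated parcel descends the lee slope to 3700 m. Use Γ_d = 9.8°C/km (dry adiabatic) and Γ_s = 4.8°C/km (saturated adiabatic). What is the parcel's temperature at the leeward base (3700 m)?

Dry to 3400 m: -9.8 × 2.1 km = -20.58°C, so T = -0.08°C.
Saturated to 5000 m: -4.8 × 1.6 km = -7.68°C, so T = -7.76°C.
Dry descent to 3700 m: +9.8 × 1.3 km = +12.74°C, so T = 4.98°C.

4.98°C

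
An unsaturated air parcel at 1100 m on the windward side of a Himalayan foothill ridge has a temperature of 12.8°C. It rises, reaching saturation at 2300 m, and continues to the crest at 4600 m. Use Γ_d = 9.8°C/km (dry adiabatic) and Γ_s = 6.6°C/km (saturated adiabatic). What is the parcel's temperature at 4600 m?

-14.14°C

From 1100 m to 2300 m (dry): cools by 9.8 × 1.2 = 11.76°C, giving 1.04°C.
From 2300 m to 4600 m (saturated): cools by 6.6 × 2.3 = 15.18°C, giving -14.14°C.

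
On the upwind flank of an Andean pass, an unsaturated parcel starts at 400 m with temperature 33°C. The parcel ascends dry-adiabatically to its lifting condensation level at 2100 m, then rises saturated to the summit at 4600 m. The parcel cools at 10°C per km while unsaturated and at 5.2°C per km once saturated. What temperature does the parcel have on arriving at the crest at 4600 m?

3°C

From 400 m to 2100 m (dry): cools by 10 × 1.7 = 17°C, giving 16°C.
From 2100 m to 4600 m (saturated): cools by 5.2 × 2.5 = 13°C, giving 3°C.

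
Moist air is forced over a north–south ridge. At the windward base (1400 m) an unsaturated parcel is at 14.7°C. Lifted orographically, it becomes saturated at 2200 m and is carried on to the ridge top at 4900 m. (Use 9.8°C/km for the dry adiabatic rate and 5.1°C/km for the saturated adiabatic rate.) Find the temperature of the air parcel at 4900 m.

-6.91°C

Dry to 2200 m: -9.8 × 0.8 km = -7.84°C, so T = 6.86°C.
Saturated to 4900 m: -5.1 × 2.7 km = -13.77°C, so T = -6.91°C.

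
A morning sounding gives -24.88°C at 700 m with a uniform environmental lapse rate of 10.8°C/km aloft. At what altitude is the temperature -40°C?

2100 m

Height above start = (-24.88 − (-40)) / 10.8 = 1.4 km
Altitude = 700 m + 1400 m = 2100 m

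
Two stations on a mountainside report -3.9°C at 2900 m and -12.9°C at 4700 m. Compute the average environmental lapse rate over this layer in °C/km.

Γ = −ΔT/Δz = (-3.9 − (-12.9)) / (4700 − 2900) m
  = 9°C / 1.8 km = 5°C/km

5°C/km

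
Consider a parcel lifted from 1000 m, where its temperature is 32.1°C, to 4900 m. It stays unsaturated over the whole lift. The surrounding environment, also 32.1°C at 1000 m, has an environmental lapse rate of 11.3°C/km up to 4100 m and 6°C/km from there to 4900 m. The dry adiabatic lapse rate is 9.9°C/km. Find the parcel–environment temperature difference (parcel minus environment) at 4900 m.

+1.22°C (parcel warmer than environment)

Parcel:
  1000–4900 m, dry: Δz = 3.9 km ⇒ ΔT = -38.61°C; T = -6.51°C
Environment:
  1000–4100 m, environment, lower layer: Δz = 3.1 km ⇒ ΔT = -35.03°C; T = -2.93°C
  4100–4900 m, environment, upper layer: Δz = 0.8 km ⇒ ΔT = -4.8°C; T = -7.73°C
T_parcel − T_env = -6.51 − (-7.73) = +1.22°C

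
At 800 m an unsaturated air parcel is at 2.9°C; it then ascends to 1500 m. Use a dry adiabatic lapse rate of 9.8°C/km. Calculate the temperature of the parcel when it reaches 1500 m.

From 800 m to 1500 m (dry adiabatic): cools by 9.8 × 0.7 = 6.86°C, giving -3.96°C.

-3.96°C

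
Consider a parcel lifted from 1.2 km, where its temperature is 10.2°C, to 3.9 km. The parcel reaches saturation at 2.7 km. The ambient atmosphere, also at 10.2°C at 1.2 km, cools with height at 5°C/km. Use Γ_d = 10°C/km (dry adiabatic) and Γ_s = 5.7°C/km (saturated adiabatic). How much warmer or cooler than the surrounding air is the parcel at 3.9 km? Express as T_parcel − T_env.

-8.34°C (parcel cooler than environment)

Parcel:
  From 1200 m to 2700 m (dry): cools by 10 × 1.5 = 15°C, giving -4.8°C.
  From 2700 m to 3900 m (saturated): cools by 5.7 × 1.2 = 6.84°C, giving -11.64°C.
Environment:
  From 1200 m to 3900 m (environment): cools by 5 × 2.7 = 13.5°C, giving -3.3°C.
T_parcel − T_env = -11.64 − (-3.3) = -8.34°C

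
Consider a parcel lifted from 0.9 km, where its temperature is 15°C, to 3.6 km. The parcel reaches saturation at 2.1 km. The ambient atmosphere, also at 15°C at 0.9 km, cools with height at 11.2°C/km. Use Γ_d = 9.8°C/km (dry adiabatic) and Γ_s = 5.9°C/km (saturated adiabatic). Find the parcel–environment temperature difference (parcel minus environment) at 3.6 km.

Parcel:
  From 900 m to 2100 m (dry): cools by 9.8 × 1.2 = 11.76°C, giving 3.24°C.
  From 2100 m to 3600 m (saturated): cools by 5.9 × 1.5 = 8.85°C, giving -5.61°C.
Environment:
  From 900 m to 3600 m (environment): cools by 11.2 × 2.7 = 30.24°C, giving -15.24°C.
T_parcel − T_env = -5.61 − (-15.24) = +9.63°C

+9.63°C (parcel warmer than environment)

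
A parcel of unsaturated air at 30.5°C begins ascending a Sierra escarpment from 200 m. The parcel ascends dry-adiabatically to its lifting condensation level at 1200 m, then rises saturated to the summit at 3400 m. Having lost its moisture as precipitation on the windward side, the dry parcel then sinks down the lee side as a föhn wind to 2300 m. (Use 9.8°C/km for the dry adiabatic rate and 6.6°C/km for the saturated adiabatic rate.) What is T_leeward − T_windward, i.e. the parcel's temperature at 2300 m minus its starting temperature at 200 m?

Dry to 1200 m: -9.8 × 1 km = -9.8°C, so T = 20.7°C.
Saturated to 3400 m: -6.6 × 2.2 km = -14.52°C, so T = 6.18°C.
Dry descent to 2300 m: +9.8 × 1.1 km = +10.78°C, so T = 16.96°C.
Net change vs windward start: 16.96 − 30.5 = -13.54°C

-13.54°C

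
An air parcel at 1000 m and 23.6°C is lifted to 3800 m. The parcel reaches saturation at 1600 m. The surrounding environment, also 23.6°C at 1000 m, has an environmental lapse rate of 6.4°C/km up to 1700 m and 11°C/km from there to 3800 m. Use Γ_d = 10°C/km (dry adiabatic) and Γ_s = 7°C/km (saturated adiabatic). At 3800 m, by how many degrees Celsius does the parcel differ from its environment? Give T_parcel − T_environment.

Parcel:
  Dry to 1600 m: -10 × 0.6 km = -6°C, so T = 17.6°C.
  Saturated to 3800 m: -7 × 2.2 km = -15.4°C, so T = 2.2°C.
Environment:
  Environment, lower layer to 1700 m: -6.4 × 0.7 km = -4.48°C, so T = 19.12°C.
  Environment, upper layer to 3800 m: -11 × 2.1 km = -23.1°C, so T = -3.98°C.
T_parcel − T_env = 2.2 − (-3.98) = +6.18°C

+6.18°C (parcel warmer than environment)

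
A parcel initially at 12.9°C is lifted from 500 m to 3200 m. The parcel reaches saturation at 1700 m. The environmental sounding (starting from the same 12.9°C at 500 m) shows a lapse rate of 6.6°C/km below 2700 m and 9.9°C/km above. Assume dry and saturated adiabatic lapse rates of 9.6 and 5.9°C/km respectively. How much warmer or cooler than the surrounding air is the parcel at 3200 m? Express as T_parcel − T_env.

Parcel:
  500–1700 m, dry: Δz = 1.2 km ⇒ ΔT = -11.52°C; T = 1.38°C
  1700–3200 m, saturated: Δz = 1.5 km ⇒ ΔT = -8.85°C; T = -7.47°C
Environment:
  500–2700 m, environment, lower layer: Δz = 2.2 km ⇒ ΔT = -14.52°C; T = -1.62°C
  2700–3200 m, environment, upper layer: Δz = 0.5 km ⇒ ΔT = -4.95°C; T = -6.57°C
T_parcel − T_env = -7.47 − (-6.57) = -0.9°C

-0.9°C (parcel cooler than environment)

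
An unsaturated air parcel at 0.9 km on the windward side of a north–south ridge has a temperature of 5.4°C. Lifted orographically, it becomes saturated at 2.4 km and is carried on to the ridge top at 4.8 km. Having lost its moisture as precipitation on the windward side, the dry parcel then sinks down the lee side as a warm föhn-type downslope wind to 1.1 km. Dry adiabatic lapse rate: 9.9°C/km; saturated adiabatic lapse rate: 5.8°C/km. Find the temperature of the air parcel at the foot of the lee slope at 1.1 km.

From 900 m to 2400 m (dry): cools by 9.9 × 1.5 = 14.85°C, giving -9.45°C.
From 2400 m to 4800 m (saturated): cools by 5.8 × 2.4 = 13.92°C, giving -23.37°C.
From 4800 m to 1100 m (dry descent): warms by 9.9 × 3.7 = 36.63°C, giving 13.26°C.

13.26°C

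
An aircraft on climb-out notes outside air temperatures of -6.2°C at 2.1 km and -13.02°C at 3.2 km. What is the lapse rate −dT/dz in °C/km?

6.2°C/km

Γ = −ΔT/Δz = (-6.2 − (-13.02)) / (3200 − 2100) m
  = 6.82°C / 1.1 km = 6.2°C/km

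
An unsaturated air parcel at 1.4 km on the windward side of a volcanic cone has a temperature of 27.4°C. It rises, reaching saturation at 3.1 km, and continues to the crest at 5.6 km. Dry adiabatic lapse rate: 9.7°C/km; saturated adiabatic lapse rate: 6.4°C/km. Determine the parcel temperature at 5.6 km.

-5.09°C

1400–3100 m, dry: Δz = 1.7 km ⇒ ΔT = -16.49°C; T = 10.91°C
3100–5600 m, saturated: Δz = 2.5 km ⇒ ΔT = -16°C; T = -5.09°C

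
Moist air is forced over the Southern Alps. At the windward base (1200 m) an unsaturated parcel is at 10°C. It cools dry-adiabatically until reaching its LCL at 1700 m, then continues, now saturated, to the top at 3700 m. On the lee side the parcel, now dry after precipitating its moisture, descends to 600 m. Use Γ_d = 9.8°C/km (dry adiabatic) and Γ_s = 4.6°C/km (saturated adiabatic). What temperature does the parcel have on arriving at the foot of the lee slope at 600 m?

26.28°C

1200 → 1700 m (dry, 9.8°C/km): ΔT = -9.8 × 0.5 = -4.9°C → T = 5.1°C
1700 → 3700 m (saturated, 4.6°C/km): ΔT = -4.6 × 2 = -9.2°C → T = -4.1°C
3700 → 600 m (dry descent, 9.8°C/km): ΔT = +9.8 × 3.1 = +30.38°C → T = 26.28°C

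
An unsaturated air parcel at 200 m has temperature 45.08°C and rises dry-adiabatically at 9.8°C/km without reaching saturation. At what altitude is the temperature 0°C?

4800 m

Height above start = (45.08 − 0) / 9.8 = 4.6 km
Altitude = 200 m + 4600 m = 4800 m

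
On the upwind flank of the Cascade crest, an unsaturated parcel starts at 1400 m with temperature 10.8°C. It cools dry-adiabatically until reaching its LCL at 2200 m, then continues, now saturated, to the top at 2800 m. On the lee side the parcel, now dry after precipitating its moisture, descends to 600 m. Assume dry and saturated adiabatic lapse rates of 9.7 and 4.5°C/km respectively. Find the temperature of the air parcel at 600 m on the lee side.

1400–2200 m, dry: Δz = 0.8 km ⇒ ΔT = -7.76°C; T = 3.04°C
2200–2800 m, saturated: Δz = 0.6 km ⇒ ΔT = -2.7°C; T = 0.34°C
2800–600 m, dry descent: Δz = 2.2 km ⇒ ΔT = +21.34°C; T = 21.68°C

21.68°C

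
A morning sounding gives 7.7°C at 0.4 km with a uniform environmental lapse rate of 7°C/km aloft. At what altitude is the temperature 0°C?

Height above start = (7.7 − 0) / 7 = 1.1 km
Altitude = 400 m + 1100 m = 1500 m

1.5 km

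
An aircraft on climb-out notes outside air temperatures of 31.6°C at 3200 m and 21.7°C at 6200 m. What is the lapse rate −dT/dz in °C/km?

Γ = −ΔT/Δz = (31.6 − 21.7) / (6200 − 3200) m
  = 9.9°C / 3 km = 3.3°C/km

3.3°C/km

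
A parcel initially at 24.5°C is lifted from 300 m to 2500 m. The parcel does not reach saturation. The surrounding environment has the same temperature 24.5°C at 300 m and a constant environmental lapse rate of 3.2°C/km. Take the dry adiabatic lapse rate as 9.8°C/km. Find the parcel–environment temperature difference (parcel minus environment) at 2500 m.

-14.52°C (parcel cooler than environment)

Parcel:
  Dry to 2500 m: -9.8 × 2.2 km = -21.56°C, so T = 2.94°C.
Environment:
  Environment to 2500 m: -3.2 × 2.2 km = -7.04°C, so T = 17.46°C.
T_parcel − T_env = 2.94 − 17.46 = -14.52°C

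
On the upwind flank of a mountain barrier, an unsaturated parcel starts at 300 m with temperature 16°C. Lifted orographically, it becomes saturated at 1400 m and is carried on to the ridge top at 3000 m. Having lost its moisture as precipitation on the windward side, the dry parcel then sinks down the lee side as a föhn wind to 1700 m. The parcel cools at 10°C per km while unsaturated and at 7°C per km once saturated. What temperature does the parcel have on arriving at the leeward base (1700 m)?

6.8°C

From 300 m to 1400 m (dry): cools by 10 × 1.1 = 11°C, giving 5°C.
From 1400 m to 3000 m (saturated): cools by 7 × 1.6 = 11.2°C, giving -6.2°C.
From 3000 m to 1700 m (dry descent): warms by 10 × 1.3 = 13°C, giving 6.8°C.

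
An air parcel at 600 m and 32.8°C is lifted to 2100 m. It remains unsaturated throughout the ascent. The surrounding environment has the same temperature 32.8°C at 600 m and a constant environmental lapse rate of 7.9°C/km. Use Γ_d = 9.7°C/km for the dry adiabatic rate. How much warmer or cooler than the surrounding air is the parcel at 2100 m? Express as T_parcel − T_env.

Parcel:
  From 600 m to 2100 m (dry): cools by 9.7 × 1.5 = 14.55°C, giving 18.25°C.
Environment:
  From 600 m to 2100 m (environment): cools by 7.9 × 1.5 = 11.85°C, giving 20.95°C.
T_parcel − T_env = 18.25 − 20.95 = -2.7°C

-2.7°C (parcel cooler than environment)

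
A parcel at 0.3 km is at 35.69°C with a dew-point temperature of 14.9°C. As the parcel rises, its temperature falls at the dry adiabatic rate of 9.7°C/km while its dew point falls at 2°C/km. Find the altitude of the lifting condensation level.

3 km

T and T_d converge at 9.7 − 2 = 7.7°C per km
Height above start = (35.69 − 14.9) / 7.7 = 2.7 km
LCL altitude = 300 m + 2700 m = 3000 m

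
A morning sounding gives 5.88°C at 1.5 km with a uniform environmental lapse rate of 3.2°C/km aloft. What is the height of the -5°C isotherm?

Height above start = (5.88 − (-5)) / 3.2 = 3.4 km
Altitude = 1500 m + 3400 m = 4900 m

4.9 km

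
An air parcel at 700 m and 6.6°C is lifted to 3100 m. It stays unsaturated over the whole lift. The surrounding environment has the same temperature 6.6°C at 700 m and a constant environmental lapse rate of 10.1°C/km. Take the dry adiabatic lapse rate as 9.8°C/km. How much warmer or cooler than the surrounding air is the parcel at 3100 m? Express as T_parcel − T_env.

+0.72°C (parcel warmer than environment)

Parcel:
  700 → 3100 m (dry, 9.8°C/km): ΔT = -9.8 × 2.4 = -23.52°C → T = -16.92°C
Environment:
  700 → 3100 m (environment, 10.1°C/km): ΔT = -10.1 × 2.4 = -24.24°C → T = -17.64°C
T_parcel − T_env = -16.92 − (-17.64) = +0.72°C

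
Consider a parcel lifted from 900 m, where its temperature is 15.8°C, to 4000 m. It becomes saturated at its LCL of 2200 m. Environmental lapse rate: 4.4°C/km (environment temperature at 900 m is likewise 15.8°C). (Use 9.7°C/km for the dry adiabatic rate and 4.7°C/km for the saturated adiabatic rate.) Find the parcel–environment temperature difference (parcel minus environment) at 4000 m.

-7.43°C (parcel cooler than environment)

Parcel:
  From 900 m to 2200 m (dry): cools by 9.7 × 1.3 = 12.61°C, giving 3.19°C.
  From 2200 m to 4000 m (saturated): cools by 4.7 × 1.8 = 8.46°C, giving -5.27°C.
Environment:
  From 900 m to 4000 m (environment): cools by 4.4 × 3.1 = 13.64°C, giving 2.16°C.
T_parcel − T_env = -5.27 − 2.16 = -7.43°C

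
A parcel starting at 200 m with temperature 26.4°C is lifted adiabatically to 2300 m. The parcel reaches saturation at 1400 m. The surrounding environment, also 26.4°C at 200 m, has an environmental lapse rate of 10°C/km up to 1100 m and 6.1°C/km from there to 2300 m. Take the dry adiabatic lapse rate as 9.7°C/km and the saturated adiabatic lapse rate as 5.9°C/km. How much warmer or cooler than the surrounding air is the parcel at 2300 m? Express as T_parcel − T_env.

Parcel:
  From 200 m to 1400 m (dry): cools by 9.7 × 1.2 = 11.64°C, giving 14.76°C.
  From 1400 m to 2300 m (saturated): cools by 5.9 × 0.9 = 5.31°C, giving 9.45°C.
Environment:
  From 200 m to 1100 m (environment, lower layer): cools by 10 × 0.9 = 9°C, giving 17.4°C.
  From 1100 m to 2300 m (environment, upper layer): cools by 6.1 × 1.2 = 7.32°C, giving 10.08°C.
T_parcel − T_env = 9.45 − 10.08 = -0.63°C

-0.63°C (parcel cooler than environment)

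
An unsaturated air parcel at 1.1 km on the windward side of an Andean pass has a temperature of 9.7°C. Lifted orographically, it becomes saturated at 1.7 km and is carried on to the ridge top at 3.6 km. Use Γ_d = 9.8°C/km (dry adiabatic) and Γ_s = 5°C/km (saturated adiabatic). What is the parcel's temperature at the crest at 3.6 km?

-5.68°C

1100 → 1700 m (dry, 9.8°C/km): ΔT = -9.8 × 0.6 = -5.88°C → T = 3.82°C
1700 → 3600 m (saturated, 5°C/km): ΔT = -5 × 1.9 = -9.5°C → T = -5.68°C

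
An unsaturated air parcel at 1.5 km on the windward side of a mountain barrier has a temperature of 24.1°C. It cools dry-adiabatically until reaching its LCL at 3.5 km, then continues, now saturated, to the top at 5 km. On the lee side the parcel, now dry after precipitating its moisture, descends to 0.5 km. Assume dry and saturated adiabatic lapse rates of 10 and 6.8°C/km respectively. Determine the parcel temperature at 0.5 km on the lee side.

Dry to 3500 m: -10 × 2 km = -20°C, so T = 4.1°C.
Saturated to 5000 m: -6.8 × 1.5 km = -10.2°C, so T = -6.1°C.
Dry descent to 500 m: +10 × 4.5 km = +45°C, so T = 38.9°C.

38.9°C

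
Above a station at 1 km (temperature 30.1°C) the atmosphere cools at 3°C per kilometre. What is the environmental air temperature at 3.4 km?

From 1000 m to 3400 m (environmental): cools by 3 × 2.4 = 7.2°C, giving 22.9°C.

22.9°C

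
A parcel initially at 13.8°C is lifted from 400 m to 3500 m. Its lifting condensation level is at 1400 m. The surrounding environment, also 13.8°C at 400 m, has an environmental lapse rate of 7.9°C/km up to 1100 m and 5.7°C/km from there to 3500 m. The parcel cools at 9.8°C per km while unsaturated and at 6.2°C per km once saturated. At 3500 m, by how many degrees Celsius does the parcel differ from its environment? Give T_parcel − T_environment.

Parcel:
  Dry to 1400 m: -9.8 × 1 km = -9.8°C, so T = 4°C.
  Saturated to 3500 m: -6.2 × 2.1 km = -13.02°C, so T = -9.02°C.
Environment:
  Environment, lower layer to 1100 m: -7.9 × 0.7 km = -5.53°C, so T = 8.27°C.
  Environment, upper layer to 3500 m: -5.7 × 2.4 km = -13.68°C, so T = -5.41°C.
T_parcel − T_env = -9.02 − (-5.41) = -3.61°C

-3.61°C (parcel cooler than environment)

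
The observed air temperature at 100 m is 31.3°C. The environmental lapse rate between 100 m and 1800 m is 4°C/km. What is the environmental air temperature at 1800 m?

100–1800 m, environmental: Δz = 1.7 km ⇒ ΔT = -6.8°C; T = 24.5°C

24.5°C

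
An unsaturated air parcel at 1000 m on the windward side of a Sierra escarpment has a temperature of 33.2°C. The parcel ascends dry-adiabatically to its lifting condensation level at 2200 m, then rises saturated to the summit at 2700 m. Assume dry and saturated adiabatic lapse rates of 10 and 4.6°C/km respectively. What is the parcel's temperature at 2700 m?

From 1000 m to 2200 m (dry): cools by 10 × 1.2 = 12°C, giving 21.2°C.
From 2200 m to 2700 m (saturated): cools by 4.6 × 0.5 = 2.3°C, giving 18.9°C.

18.9°C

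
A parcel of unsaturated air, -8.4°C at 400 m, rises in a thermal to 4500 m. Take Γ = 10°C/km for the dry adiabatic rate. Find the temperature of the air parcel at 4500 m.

400–4500 m, dry adiabatic: Δz = 4.1 km ⇒ ΔT = -41°C; T = -49.4°C

-49.4°C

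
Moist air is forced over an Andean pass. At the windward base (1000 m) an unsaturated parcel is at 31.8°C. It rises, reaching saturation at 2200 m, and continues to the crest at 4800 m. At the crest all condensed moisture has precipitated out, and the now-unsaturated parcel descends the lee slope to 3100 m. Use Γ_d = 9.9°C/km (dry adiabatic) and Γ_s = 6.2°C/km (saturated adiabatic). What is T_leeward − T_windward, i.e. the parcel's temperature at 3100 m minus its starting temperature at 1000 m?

From 1000 m to 2200 m (dry): cools by 9.9 × 1.2 = 11.88°C, giving 19.92°C.
From 2200 m to 4800 m (saturated): cools by 6.2 × 2.6 = 16.12°C, giving 3.8°C.
From 4800 m to 3100 m (dry descent): warms by 9.9 × 1.7 = 16.83°C, giving 20.63°C.
Net change vs windward start: 20.63 − 31.8 = -11.17°C

-11.17°C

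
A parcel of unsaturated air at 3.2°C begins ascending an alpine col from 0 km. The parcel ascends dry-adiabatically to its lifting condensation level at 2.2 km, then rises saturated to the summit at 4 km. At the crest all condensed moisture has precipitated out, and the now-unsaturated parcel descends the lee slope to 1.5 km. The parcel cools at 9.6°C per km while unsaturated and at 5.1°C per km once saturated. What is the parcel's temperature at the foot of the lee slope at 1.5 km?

-3.1°C

0–2200 m, dry: Δz = 2.2 km ⇒ ΔT = -21.12°C; T = -17.92°C
2200–4000 m, saturated: Δz = 1.8 km ⇒ ΔT = -9.18°C; T = -27.1°C
4000–1500 m, dry descent: Δz = 2.5 km ⇒ ΔT = +24°C; T = -3.1°C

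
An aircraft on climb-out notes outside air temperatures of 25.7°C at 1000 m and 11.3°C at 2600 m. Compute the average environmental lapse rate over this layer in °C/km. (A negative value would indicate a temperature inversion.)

Γ = −ΔT/Δz = (25.7 − 11.3) / (2600 − 1000) m
  = 14.4°C / 1.6 km = 9°C/km

9°C/km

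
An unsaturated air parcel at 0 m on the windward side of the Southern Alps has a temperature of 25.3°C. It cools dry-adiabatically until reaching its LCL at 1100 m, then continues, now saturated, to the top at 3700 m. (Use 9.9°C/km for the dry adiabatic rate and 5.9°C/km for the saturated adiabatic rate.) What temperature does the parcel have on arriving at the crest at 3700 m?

From 0 m to 1100 m (dry): cools by 9.9 × 1.1 = 10.89°C, giving 14.41°C.
From 1100 m to 3700 m (saturated): cools by 5.9 × 2.6 = 15.34°C, giving -0.93°C.

-0.93°C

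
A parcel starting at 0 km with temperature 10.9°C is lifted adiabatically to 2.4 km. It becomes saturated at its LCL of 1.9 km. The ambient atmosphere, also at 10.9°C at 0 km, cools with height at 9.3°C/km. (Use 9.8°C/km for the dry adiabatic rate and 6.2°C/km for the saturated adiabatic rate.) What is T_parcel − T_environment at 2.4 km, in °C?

+0.6°C (parcel warmer than environment)

Parcel:
  From 0 m to 1900 m (dry): cools by 9.8 × 1.9 = 18.62°C, giving -7.72°C.
  From 1900 m to 2400 m (saturated): cools by 6.2 × 0.5 = 3.1°C, giving -10.82°C.
Environment:
  From 0 m to 2400 m (environment): cools by 9.3 × 2.4 = 22.32°C, giving -11.42°C.
T_parcel − T_env = -10.82 − (-11.42) = +0.6°C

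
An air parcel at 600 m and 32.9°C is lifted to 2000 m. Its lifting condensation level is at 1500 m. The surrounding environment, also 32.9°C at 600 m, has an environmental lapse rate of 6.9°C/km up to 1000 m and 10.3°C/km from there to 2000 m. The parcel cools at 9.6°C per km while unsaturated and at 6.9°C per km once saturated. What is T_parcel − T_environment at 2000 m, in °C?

+0.97°C (parcel warmer than environment)

Parcel:
  600–1500 m, dry: Δz = 0.9 km ⇒ ΔT = -8.64°C; T = 24.26°C
  1500–2000 m, saturated: Δz = 0.5 km ⇒ ΔT = -3.45°C; T = 20.81°C
Environment:
  600–1000 m, environment, lower layer: Δz = 0.4 km ⇒ ΔT = -2.76°C; T = 30.14°C
  1000–2000 m, environment, upper layer: Δz = 1 km ⇒ ΔT = -10.3°C; T = 19.84°C
T_parcel − T_env = 20.81 − 19.84 = +0.97°C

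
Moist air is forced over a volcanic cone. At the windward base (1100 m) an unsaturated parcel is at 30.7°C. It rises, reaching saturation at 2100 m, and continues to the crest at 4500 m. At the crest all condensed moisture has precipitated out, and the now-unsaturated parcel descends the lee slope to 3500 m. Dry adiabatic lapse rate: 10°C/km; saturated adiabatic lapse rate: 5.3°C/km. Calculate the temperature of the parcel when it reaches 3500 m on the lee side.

17.98°C

From 1100 m to 2100 m (dry): cools by 10 × 1 = 10°C, giving 20.7°C.
From 2100 m to 4500 m (saturated): cools by 5.3 × 2.4 = 12.72°C, giving 7.98°C.
From 4500 m to 3500 m (dry descent): warms by 10 × 1 = 10°C, giving 17.98°C.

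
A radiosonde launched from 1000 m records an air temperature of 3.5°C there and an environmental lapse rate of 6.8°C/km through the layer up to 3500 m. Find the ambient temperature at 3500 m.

-13.5°C

1000 → 3500 m (environmental, 6.8°C/km): ΔT = -6.8 × 2.5 = -17°C → T = -13.5°C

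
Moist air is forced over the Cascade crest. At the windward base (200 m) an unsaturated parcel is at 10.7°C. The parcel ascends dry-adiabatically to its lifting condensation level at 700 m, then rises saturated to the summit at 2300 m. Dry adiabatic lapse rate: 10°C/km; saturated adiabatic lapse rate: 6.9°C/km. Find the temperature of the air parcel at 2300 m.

-5.34°C

Dry to 700 m: -10 × 0.5 km = -5°C, so T = 5.7°C.
Saturated to 2300 m: -6.9 × 1.6 km = -11.04°C, so T = -5.34°C.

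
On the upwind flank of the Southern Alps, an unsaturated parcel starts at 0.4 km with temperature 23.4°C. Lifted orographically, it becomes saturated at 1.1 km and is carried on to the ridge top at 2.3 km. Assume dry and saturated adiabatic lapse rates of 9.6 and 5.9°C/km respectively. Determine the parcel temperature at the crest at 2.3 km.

9.6°C

From 400 m to 1100 m (dry): cools by 9.6 × 0.7 = 6.72°C, giving 16.68°C.
From 1100 m to 2300 m (saturated): cools by 5.9 × 1.2 = 7.08°C, giving 9.6°C.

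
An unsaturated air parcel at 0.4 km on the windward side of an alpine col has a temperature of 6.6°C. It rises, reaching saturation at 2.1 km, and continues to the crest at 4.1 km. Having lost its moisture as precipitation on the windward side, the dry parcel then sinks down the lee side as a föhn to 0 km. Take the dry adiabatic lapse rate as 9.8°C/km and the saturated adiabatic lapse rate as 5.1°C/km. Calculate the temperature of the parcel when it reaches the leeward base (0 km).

From 400 m to 2100 m (dry): cools by 9.8 × 1.7 = 16.66°C, giving -10.06°C.
From 2100 m to 4100 m (saturated): cools by 5.1 × 2 = 10.2°C, giving -20.26°C.
From 4100 m to 0 m (dry descent): warms by 9.8 × 4.1 = 40.18°C, giving 19.92°C.

19.92°C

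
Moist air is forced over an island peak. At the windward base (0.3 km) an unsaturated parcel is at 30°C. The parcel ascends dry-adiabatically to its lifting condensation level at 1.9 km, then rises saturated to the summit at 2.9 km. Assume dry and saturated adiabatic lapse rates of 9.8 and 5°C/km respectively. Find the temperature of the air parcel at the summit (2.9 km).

9.32°C

300–1900 m, dry: Δz = 1.6 km ⇒ ΔT = -15.68°C; T = 14.32°C
1900–2900 m, saturated: Δz = 1 km ⇒ ΔT = -5°C; T = 9.32°C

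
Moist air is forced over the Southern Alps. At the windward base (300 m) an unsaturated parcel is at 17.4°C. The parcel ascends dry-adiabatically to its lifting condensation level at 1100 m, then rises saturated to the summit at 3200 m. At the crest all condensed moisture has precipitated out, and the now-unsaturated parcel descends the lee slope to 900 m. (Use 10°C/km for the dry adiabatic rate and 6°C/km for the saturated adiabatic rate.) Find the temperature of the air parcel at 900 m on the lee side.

19.8°C

From 300 m to 1100 m (dry): cools by 10 × 0.8 = 8°C, giving 9.4°C.
From 1100 m to 3200 m (saturated): cools by 6 × 2.1 = 12.6°C, giving -3.2°C.
From 3200 m to 900 m (dry descent): warms by 10 × 2.3 = 23°C, giving 19.8°C.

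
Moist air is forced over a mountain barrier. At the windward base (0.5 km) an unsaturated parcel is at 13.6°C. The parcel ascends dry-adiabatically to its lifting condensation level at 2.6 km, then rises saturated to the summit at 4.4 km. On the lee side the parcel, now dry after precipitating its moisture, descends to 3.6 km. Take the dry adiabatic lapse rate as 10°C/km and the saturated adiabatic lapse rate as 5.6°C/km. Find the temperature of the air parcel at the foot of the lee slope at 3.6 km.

-9.48°C

Dry to 2600 m: -10 × 2.1 km = -21°C, so T = -7.4°C.
Saturated to 4400 m: -5.6 × 1.8 km = -10.08°C, so T = -17.48°C.
Dry descent to 3600 m: +10 × 0.8 km = +8°C, so T = -9.48°C.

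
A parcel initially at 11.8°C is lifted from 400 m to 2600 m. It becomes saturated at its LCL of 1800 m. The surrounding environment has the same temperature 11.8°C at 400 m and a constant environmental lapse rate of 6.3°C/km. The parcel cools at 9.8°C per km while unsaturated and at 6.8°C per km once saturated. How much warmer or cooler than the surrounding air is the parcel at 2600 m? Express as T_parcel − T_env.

Parcel:
  From 400 m to 1800 m (dry): cools by 9.8 × 1.4 = 13.72°C, giving -1.92°C.
  From 1800 m to 2600 m (saturated): cools by 6.8 × 0.8 = 5.44°C, giving -7.36°C.
Environment:
  From 400 m to 2600 m (environment): cools by 6.3 × 2.2 = 13.86°C, giving -2.06°C.
T_parcel − T_env = -7.36 − (-2.06) = -5.3°C

-5.3°C (parcel cooler than environment)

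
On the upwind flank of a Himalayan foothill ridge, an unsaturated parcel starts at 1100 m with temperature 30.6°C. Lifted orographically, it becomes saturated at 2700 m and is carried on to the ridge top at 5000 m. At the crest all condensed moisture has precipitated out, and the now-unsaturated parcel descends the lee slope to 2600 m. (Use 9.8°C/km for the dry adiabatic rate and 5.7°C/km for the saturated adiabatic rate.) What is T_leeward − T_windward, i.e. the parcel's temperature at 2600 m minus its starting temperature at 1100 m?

Dry to 2700 m: -9.8 × 1.6 km = -15.68°C, so T = 14.92°C.
Saturated to 5000 m: -5.7 × 2.3 km = -13.11°C, so T = 1.81°C.
Dry descent to 2600 m: +9.8 × 2.4 km = +23.52°C, so T = 25.33°C.
Net change vs windward start: 25.33 − 30.6 = -5.27°C

-5.27°C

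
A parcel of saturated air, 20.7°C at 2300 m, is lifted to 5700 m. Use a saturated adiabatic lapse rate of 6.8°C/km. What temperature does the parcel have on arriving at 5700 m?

-2.42°C

From 2300 m to 5700 m (saturated adiabatic): cools by 6.8 × 3.4 = 23.12°C, giving -2.42°C.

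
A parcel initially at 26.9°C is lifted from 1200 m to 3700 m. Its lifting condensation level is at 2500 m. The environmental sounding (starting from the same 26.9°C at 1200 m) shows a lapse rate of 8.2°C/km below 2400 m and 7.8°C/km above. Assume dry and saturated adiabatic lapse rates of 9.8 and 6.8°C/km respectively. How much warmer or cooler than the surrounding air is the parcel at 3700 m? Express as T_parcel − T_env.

-0.92°C (parcel cooler than environment)

Parcel:
  1200 → 2500 m (dry, 9.8°C/km): ΔT = -9.8 × 1.3 = -12.74°C → T = 14.16°C
  2500 → 3700 m (saturated, 6.8°C/km): ΔT = -6.8 × 1.2 = -8.16°C → T = 6°C
Environment:
  1200 → 2400 m (environment, lower layer, 8.2°C/km): ΔT = -8.2 × 1.2 = -9.84°C → T = 17.06°C
  2400 → 3700 m (environment, upper layer, 7.8°C/km): ΔT = -7.8 × 1.3 = -10.14°C → T = 6.92°C
T_parcel − T_env = 6 − 6.92 = -0.92°C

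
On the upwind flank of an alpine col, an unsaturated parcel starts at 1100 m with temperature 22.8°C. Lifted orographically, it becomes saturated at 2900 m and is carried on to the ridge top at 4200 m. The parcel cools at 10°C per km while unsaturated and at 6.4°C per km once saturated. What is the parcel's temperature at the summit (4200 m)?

-3.52°C

Dry to 2900 m: -10 × 1.8 km = -18°C, so T = 4.8°C.
Saturated to 4200 m: -6.4 × 1.3 km = -8.32°C, so T = -3.52°C.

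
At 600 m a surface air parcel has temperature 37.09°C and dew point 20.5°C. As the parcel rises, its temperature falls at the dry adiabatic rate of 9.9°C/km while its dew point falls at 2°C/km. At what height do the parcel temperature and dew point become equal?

2700 m

T and T_d converge at 9.9 − 2 = 7.9°C per km
Height above start = (37.09 − 20.5) / 7.9 = 2.1 km
LCL altitude = 600 m + 2100 m = 2700 m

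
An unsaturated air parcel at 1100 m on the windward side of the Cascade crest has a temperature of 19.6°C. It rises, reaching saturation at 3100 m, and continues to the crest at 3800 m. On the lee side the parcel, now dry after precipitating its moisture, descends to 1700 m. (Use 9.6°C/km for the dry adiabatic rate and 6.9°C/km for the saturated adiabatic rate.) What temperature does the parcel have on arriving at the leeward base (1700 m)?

15.73°C

Dry to 3100 m: -9.6 × 2 km = -19.2°C, so T = 0.4°C.
Saturated to 3800 m: -6.9 × 0.7 km = -4.83°C, so T = -4.43°C.
Dry descent to 1700 m: +9.6 × 2.1 km = +20.16°C, so T = 15.73°C.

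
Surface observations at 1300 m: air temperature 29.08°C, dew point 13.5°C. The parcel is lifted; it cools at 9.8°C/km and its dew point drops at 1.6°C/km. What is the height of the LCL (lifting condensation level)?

T and T_d converge at 9.8 − 1.6 = 8.2°C per km
Height above start = (29.08 − 13.5) / 8.2 = 1.9 km
LCL altitude = 1300 m + 1900 m = 3200 m

3200 m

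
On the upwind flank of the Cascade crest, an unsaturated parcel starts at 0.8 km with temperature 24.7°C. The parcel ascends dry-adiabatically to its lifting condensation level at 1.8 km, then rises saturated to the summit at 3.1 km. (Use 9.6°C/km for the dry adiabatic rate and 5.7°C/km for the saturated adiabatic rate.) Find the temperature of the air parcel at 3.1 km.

From 800 m to 1800 m (dry): cools by 9.6 × 1 = 9.6°C, giving 15.1°C.
From 1800 m to 3100 m (saturated): cools by 5.7 × 1.3 = 7.41°C, giving 7.69°C.

7.69°C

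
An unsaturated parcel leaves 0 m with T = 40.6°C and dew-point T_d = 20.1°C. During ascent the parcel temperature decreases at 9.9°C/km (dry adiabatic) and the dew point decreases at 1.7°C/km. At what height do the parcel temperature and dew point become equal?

2500 m

T and T_d converge at 9.9 − 1.7 = 8.2°C per km
Height above start = (40.6 − 20.1) / 8.2 = 2.5 km
LCL altitude = 0 m + 2500 m = 2500 m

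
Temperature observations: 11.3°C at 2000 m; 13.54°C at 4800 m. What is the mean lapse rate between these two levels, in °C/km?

-0.8°C/km

Γ = −ΔT/Δz = (11.3 − 13.54) / (4800 − 2000) m
  = -2.24°C / 2.8 km = -0.8°C/km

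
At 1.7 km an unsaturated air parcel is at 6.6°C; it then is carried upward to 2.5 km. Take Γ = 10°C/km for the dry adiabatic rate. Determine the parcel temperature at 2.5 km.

From 1700 m to 2500 m (dry adiabatic): cools by 10 × 0.8 = 8°C, giving -1.4°C.

-1.4°C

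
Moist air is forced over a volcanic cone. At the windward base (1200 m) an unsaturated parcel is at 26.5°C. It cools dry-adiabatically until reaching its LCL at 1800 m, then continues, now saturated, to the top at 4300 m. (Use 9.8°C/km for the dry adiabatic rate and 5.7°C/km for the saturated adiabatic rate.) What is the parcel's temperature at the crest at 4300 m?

1200 → 1800 m (dry, 9.8°C/km): ΔT = -9.8 × 0.6 = -5.88°C → T = 20.62°C
1800 → 4300 m (saturated, 5.7°C/km): ΔT = -5.7 × 2.5 = -14.25°C → T = 6.37°C

6.37°C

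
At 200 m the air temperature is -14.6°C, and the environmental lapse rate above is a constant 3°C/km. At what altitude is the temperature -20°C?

Height above start = (-14.6 − (-20)) / 3 = 1.8 km
Altitude = 200 m + 1800 m = 2000 m

2000 m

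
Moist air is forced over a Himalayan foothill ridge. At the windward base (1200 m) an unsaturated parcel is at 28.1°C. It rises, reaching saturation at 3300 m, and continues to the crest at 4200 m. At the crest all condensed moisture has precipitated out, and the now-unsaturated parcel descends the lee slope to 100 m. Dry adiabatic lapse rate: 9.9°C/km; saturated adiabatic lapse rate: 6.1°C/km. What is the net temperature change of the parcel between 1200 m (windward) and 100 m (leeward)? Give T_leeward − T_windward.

+14.31°C

From 1200 m to 3300 m (dry): cools by 9.9 × 2.1 = 20.79°C, giving 7.31°C.
From 3300 m to 4200 m (saturated): cools by 6.1 × 0.9 = 5.49°C, giving 1.82°C.
From 4200 m to 100 m (dry descent): warms by 9.9 × 4.1 = 40.59°C, giving 42.41°C.
Net change vs windward start: 42.41 − 28.1 = +14.31°C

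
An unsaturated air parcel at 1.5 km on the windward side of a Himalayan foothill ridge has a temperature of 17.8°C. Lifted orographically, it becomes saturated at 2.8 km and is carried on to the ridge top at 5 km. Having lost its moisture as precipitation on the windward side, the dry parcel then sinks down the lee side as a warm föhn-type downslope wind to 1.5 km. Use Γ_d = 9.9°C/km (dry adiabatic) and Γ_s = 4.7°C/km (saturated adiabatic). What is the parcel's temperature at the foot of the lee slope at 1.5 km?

Dry to 2800 m: -9.9 × 1.3 km = -12.87°C, so T = 4.93°C.
Saturated to 5000 m: -4.7 × 2.2 km = -10.34°C, so T = -5.41°C.
Dry descent to 1500 m: +9.9 × 3.5 km = +34.65°C, so T = 29.24°C.

29.24°C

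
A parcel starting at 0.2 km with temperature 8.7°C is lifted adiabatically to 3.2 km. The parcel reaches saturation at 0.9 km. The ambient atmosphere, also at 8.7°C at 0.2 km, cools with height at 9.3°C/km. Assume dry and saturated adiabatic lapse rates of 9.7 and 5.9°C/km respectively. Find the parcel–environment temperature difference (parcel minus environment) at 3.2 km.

Parcel:
  Dry to 900 m: -9.7 × 0.7 km = -6.79°C, so T = 1.91°C.
  Saturated to 3200 m: -5.9 × 2.3 km = -13.57°C, so T = -11.66°C.
Environment:
  Environment to 3200 m: -9.3 × 3 km = -27.9°C, so T = -19.2°C.
T_parcel − T_env = -11.66 − (-19.2) = +7.54°C

+7.54°C (parcel warmer than environment)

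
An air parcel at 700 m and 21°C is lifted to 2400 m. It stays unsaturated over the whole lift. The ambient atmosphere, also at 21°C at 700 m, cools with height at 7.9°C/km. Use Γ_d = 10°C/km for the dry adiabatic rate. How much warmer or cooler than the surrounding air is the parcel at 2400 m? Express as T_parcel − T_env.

-3.57°C (parcel cooler than environment)

Parcel:
  700–2400 m, dry: Δz = 1.7 km ⇒ ΔT = -17°C; T = 4°C
Environment:
  700–2400 m, environment: Δz = 1.7 km ⇒ ΔT = -13.43°C; T = 7.57°C
T_parcel − T_env = 4 − 7.57 = -3.57°C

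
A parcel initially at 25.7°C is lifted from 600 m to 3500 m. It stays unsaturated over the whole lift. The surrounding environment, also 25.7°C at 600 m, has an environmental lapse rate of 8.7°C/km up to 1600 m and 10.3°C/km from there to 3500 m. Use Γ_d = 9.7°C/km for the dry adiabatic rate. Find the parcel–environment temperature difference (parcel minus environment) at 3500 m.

Parcel:
  From 600 m to 3500 m (dry): cools by 9.7 × 2.9 = 28.13°C, giving -2.43°C.
Environment:
  From 600 m to 1600 m (environment, lower layer): cools by 8.7 × 1 = 8.7°C, giving 17°C.
  From 1600 m to 3500 m (environment, upper layer): cools by 10.3 × 1.9 = 19.57°C, giving -2.57°C.
T_parcel − T_env = -2.43 − (-2.57) = +0.14°C

+0.14°C (parcel warmer than environment)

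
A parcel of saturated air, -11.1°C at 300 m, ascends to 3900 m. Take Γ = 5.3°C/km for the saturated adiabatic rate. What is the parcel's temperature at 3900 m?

-30.18°C

Saturated adiabatic to 3900 m: -5.3 × 3.6 km = -19.08°C, so T = -30.18°C.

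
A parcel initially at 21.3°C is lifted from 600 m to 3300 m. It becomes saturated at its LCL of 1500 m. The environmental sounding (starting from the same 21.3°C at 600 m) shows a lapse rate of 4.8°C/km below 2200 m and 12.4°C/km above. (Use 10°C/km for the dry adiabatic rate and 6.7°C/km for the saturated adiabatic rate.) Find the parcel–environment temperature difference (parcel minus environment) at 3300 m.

+0.26°C (parcel warmer than environment)

Parcel:
  600 → 1500 m (dry, 10°C/km): ΔT = -10 × 0.9 = -9°C → T = 12.3°C
  1500 → 3300 m (saturated, 6.7°C/km): ΔT = -6.7 × 1.8 = -12.06°C → T = 0.24°C
Environment:
  600 → 2200 m (environment, lower layer, 4.8°C/km): ΔT = -4.8 × 1.6 = -7.68°C → T = 13.62°C
  2200 → 3300 m (environment, upper layer, 12.4°C/km): ΔT = -12.4 × 1.1 = -13.64°C → T = -0.02°C
T_parcel − T_env = 0.24 − (-0.02) = +0.26°C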